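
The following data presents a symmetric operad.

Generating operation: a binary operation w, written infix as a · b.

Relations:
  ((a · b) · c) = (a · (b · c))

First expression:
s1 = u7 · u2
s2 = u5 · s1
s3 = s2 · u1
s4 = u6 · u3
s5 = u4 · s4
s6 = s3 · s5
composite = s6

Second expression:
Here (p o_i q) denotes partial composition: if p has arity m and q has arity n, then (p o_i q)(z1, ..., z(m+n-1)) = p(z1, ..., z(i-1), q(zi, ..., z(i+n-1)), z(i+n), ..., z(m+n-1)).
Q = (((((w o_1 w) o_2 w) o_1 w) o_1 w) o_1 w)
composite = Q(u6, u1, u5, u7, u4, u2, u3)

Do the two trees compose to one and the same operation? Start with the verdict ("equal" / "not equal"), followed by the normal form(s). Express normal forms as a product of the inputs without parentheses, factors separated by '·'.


In normal form, the first expression is u5 · u7 · u2 · u1 · u4 · u6 · u3
In normal form, the second expression is u6 · u1 · u5 · u7 · u4 · u2 · u3
Distinct normal forms: not equal.

not equal; first: u5 · u7 · u2 · u1 · u4 · u6 · u3; second: u6 · u1 · u5 · u7 · u4 · u2 · u3


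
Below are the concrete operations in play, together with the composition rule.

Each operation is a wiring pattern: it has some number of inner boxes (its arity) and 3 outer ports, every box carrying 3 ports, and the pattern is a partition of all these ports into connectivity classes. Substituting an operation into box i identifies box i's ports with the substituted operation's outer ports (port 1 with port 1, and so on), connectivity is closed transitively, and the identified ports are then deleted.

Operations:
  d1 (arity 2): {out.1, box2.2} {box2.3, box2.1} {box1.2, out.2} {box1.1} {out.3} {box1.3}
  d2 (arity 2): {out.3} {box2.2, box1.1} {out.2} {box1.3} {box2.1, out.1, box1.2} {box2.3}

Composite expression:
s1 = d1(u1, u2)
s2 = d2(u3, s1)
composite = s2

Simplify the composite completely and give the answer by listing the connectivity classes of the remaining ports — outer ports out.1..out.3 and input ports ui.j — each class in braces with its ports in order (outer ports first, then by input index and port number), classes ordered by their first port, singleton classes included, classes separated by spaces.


After gluing at d2, chains via deleted ports link the u-ports.
composing d1 on (u1, u2), with out.j its own outer ports: {out.1, u2.2} {out.2, u1.2} {out.3} {u1.1} {u1.3} {u2.1, u2.3}
composing d2 on (u3, u1, u2), with out.j its own outer ports: {out.1, u2.2, u3.2} {out.2} {out.3} {u1.1} {u1.2, u3.1} {u1.3} {u2.1, u2.3} {u3.3}

{out.1, u2.2, u3.2} {out.2} {out.3} {u1.1} {u1.2, u3.1} {u1.3} {u2.1, u2.3} {u3.3}


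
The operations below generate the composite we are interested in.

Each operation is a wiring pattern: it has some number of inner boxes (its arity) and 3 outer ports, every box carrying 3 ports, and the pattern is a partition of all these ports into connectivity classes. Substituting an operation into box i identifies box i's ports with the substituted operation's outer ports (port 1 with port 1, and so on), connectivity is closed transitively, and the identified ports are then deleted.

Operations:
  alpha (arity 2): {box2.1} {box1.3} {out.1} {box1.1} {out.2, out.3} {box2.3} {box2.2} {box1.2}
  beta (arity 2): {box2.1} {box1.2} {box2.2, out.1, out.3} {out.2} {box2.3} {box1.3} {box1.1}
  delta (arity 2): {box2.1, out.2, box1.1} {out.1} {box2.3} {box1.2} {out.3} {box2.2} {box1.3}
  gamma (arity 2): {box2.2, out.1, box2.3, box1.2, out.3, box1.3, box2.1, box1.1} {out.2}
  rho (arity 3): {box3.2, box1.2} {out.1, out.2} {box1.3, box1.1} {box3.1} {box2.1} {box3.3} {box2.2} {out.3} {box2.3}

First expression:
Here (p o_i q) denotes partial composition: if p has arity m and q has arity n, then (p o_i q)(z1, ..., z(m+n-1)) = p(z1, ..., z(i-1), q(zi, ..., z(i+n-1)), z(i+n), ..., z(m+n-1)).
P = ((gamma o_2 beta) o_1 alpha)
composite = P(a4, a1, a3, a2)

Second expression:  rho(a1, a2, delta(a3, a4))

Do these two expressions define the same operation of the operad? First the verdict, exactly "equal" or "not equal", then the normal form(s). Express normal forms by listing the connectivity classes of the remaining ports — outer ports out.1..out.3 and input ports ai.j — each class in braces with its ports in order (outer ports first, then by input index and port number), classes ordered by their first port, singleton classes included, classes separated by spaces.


The first expression, normalized: {out.1, out.3, a2.2} {out.2} {a1.1} {a1.2} {a1.3} {a2.1} {a2.3} {a3.1} {a3.2} {a3.3} {a4.1} {a4.2} {a4.3}
The second expression, normalized: {out.1, out.2} {out.3} {a1.1, a1.3} {a1.2, a3.1, a4.1} {a2.1} {a2.2} {a2.3} {a3.2} {a3.3} {a4.2} {a4.3}
The normal forms differ: not equal.

not equal; first: {out.1, out.3, a2.2} {out.2} {a1.1} {a1.2} {a1.3} {a2.1} {a2.3} {a3.1} {a3.2} {a3.3} {a4.1} {a4.2} {a4.3}; second: {out.1, out.2} {out.3} {a1.1, a1.3} {a1.2, a3.1, a4.1} {a2.1} {a2.2} {a2.3} {a3.2} {a3.3} {a4.2} {a4.3}


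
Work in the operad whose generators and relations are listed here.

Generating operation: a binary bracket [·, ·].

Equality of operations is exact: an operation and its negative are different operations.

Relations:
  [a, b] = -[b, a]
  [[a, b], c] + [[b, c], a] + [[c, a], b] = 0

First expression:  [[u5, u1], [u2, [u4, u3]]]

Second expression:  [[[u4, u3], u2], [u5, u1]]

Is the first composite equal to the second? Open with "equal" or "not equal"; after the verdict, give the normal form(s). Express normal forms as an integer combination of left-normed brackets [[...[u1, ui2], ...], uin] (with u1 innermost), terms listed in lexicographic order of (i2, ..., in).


equal — both sides give [[[[u1, u5], u2], u3], u4] - [[[[u1, u5], u2], u4], u3] - [[[[u1, u5], u3], u4], u2] + [[[[u1, u5], u4], u3], u2]

Normal form of the first expression: [[[[u1, u5], u2], u3], u4] - [[[[u1, u5], u2], u4], u3] - [[[[u1, u5], u3], u4], u2] + [[[[u1, u5], u4], u3], u2]
Normal form of the second expression: [[[[u1, u5], u2], u3], u4] - [[[[u1, u5], u2], u4], u3] - [[[[u1, u5], u3], u4], u2] + [[[[u1, u5], u4], u3], u2]
The normal forms match — equal.


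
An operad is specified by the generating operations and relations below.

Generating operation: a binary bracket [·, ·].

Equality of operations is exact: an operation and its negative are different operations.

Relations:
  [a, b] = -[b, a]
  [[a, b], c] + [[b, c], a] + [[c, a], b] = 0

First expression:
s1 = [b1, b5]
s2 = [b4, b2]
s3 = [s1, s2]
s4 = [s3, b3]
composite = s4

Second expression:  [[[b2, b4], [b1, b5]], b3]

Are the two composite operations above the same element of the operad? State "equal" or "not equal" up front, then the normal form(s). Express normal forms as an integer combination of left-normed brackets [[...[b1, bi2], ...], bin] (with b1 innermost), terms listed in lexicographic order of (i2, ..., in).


equal; both compose to -[[[[b1, b5], b2], b4], b3] + [[[[b1, b5], b4], b2], b3]

The first composite normalizes to -[[[[b1, b5], b2], b4], b3] + [[[[b1, b5], b4], b2], b3]
The second composite normalizes to -[[[[b1, b5], b2], b4], b3] + [[[[b1, b5], b4], b2], b3]
One common form — equal.


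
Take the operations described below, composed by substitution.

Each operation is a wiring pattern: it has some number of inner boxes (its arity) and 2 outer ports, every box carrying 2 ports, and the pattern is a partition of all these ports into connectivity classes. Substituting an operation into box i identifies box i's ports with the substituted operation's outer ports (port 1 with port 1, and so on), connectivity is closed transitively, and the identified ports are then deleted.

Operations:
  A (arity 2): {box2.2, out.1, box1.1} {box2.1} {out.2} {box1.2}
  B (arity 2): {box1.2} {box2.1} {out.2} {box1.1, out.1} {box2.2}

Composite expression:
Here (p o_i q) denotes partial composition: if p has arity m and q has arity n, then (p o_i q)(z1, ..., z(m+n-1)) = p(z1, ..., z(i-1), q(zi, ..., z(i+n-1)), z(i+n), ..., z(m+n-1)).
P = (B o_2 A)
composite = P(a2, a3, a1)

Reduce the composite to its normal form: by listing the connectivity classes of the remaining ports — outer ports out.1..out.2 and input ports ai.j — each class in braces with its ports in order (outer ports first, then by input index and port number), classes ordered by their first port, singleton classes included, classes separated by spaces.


{out.1, a2.1} {out.2} {a1.1} {a1.2, a3.1} {a2.2} {a3.2}

Substituting into B glues patterns; closure does the rest.
after A, the pattern on (a3, a1) reads {out.1, a1.2, a3.1} {out.2} {a1.1} {a3.2} (out.j = its outer ports)
after B, the pattern on (a2, a3, a1) reads {out.1, a2.1} {out.2} {a1.1} {a1.2, a3.1} {a2.2} {a3.2} (out.j = its outer ports)


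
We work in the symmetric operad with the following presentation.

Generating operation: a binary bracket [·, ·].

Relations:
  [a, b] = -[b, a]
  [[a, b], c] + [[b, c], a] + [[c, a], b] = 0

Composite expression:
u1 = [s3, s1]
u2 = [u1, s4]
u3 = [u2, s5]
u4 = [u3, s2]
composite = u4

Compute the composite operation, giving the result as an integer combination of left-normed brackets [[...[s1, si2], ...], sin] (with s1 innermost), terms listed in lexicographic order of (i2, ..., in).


-[[[[s1, s3], s4], s5], s2]

A multilinear Lie element is pinned by s1-initial words (s1 innermost).
Composite bracket: [[[[s3, s1], s4], s5], s2]
Expanding via [a, b] = ab - ba: 16 signed words (2^4 = 16).
The s1-initial words carry the normal form:
  the word s1s3s4s5s2 carries sign -1 and contributes -[[[[s1, s3], s4], s5], s2]


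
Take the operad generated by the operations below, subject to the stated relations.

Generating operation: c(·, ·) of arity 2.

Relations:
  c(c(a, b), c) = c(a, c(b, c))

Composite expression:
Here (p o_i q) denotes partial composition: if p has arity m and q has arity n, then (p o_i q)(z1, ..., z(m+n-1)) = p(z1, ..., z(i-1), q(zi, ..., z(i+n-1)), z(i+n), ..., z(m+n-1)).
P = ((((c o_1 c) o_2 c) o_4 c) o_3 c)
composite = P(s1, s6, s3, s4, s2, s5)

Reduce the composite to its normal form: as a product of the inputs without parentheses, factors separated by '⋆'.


All parenthesizations of c agree; list the s-inputs left to right.
c(s3, s4) unparenthesizes to s3 ⋆ s4
c(s6, c(s3, s4)) unparenthesizes to s6 ⋆ s3 ⋆ s4
c(s1, c(s6, c(s3, s4))) unparenthesizes to s1 ⋆ s6 ⋆ s3 ⋆ s4
c(s2, s5) unparenthesizes to s2 ⋆ s5
c(c(s1, c(s6, c(s3, s4))), c(s2, s5)) unparenthesizes to s1 ⋆ s6 ⋆ s3 ⋆ s4 ⋆ s2 ⋆ s5

s1 ⋆ s6 ⋆ s3 ⋆ s4 ⋆ s2 ⋆ s5


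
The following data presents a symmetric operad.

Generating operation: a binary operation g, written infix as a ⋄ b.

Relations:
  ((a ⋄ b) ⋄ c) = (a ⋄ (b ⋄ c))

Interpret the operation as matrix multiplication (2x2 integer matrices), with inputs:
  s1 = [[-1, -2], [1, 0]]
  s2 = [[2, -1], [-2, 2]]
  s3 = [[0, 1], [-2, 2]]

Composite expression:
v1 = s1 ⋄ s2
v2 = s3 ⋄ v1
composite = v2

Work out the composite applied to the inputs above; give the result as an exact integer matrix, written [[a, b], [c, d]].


[[2, -1], [0, 4]]

(s1 ⋄ s2) = [[2, -3], [2, -1]]
(s3 ⋄ (s1 ⋄ s2)) = [[2, -1], [0, 4]]


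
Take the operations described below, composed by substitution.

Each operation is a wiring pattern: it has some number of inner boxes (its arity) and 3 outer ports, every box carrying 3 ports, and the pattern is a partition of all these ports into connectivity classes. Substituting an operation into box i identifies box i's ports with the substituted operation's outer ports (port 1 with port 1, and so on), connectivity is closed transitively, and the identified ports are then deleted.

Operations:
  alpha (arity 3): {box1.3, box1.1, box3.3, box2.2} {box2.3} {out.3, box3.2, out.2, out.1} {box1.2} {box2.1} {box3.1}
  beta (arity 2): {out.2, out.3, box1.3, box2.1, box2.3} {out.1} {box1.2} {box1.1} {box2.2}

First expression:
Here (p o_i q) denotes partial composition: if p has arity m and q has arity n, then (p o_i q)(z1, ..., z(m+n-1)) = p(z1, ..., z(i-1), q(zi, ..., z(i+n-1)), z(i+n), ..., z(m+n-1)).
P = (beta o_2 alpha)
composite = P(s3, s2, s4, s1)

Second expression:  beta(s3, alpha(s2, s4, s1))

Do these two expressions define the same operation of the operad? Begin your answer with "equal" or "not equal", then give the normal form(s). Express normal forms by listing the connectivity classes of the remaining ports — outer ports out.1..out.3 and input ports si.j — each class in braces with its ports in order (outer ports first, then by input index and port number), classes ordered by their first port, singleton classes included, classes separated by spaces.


equal; both compose to {out.1} {out.2, out.3, s1.2, s3.3} {s1.1} {s1.3, s2.1, s2.3, s4.2} {s2.2} {s3.1} {s3.2} {s4.1} {s4.3}

Normal form of the first expression: {out.1} {out.2, out.3, s1.2, s3.3} {s1.1} {s1.3, s2.1, s2.3, s4.2} {s2.2} {s3.1} {s3.2} {s4.1} {s4.3}
Normal form of the second expression: {out.1} {out.2, out.3, s1.2, s3.3} {s1.1} {s1.3, s2.1, s2.3, s4.2} {s2.2} {s3.1} {s3.2} {s4.1} {s4.3}
Same normal form: equal.


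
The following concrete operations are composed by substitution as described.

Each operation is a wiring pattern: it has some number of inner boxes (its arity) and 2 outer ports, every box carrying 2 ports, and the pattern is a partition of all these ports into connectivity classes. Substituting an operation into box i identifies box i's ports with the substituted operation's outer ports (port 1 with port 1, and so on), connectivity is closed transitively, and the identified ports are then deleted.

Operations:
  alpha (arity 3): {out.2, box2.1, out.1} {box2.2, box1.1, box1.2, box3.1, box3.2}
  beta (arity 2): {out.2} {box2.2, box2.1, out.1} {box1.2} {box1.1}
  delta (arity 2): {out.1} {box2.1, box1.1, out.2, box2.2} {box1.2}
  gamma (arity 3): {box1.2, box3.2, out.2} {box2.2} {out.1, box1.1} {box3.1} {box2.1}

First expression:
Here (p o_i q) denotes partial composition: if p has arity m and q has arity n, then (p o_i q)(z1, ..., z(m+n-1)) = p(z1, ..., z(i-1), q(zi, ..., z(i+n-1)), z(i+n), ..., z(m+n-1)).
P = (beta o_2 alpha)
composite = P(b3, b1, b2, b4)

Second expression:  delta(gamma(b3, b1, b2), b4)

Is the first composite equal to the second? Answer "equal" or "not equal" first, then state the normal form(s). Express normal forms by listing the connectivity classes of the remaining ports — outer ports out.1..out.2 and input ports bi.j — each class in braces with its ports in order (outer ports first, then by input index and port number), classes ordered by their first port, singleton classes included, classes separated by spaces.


not equal; the first gives {out.1, b2.1} {out.2} {b1.1, b1.2, b2.2, b4.1, b4.2} {b3.1} {b3.2} and the second {out.1} {out.2, b3.1, b4.1, b4.2} {b1.1} {b1.2} {b2.1} {b2.2, b3.2}

Normal form of the first expression: {out.1, b2.1} {out.2} {b1.1, b1.2, b2.2, b4.1, b4.2} {b3.1} {b3.2}
Normal form of the second expression: {out.1} {out.2, b3.1, b4.1, b4.2} {b1.1} {b1.2} {b2.1} {b2.2, b3.2}
The normal forms differ: not equal.


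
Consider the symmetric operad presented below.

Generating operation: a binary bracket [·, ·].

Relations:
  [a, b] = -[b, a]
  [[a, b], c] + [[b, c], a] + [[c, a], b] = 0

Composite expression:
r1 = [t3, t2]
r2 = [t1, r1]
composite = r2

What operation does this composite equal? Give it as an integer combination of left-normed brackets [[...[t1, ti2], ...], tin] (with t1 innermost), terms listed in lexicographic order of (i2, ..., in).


A multilinear Lie element is pinned by t1-initial words (t1 innermost).
Composite bracket: [t1, [t3, t2]]
Applying ab - ba throughout gives 4 signed words (2^2 = 4).
The t1-initial words carry the normal form:
  the word t1t2t3 carries sign -1 and contributes -[[t1, t2], t3]
  the word t1t3t2 carries sign +1 and contributes +[[t1, t3], t2]

-[[t1, t2], t3] + [[t1, t3], t2]


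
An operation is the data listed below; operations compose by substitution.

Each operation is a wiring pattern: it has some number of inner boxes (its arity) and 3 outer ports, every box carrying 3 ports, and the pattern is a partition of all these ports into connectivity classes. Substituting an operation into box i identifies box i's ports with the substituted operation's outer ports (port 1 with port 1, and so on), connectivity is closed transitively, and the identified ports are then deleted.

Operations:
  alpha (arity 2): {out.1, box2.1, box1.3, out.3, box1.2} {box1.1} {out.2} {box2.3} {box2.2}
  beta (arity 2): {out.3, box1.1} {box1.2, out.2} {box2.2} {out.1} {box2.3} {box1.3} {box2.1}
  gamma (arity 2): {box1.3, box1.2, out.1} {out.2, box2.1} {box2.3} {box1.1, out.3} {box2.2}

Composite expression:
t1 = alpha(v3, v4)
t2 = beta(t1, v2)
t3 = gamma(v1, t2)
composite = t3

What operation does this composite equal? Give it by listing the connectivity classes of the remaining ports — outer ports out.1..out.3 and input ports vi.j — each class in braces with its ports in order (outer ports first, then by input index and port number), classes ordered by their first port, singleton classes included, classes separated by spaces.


{out.1, v1.2, v1.3} {out.2} {out.3, v1.1} {v2.1} {v2.2} {v2.3} {v3.1} {v3.2, v3.3, v4.1} {v4.2} {v4.3}

Substituting into gamma glues patterns; closure does the rest.
composing alpha on (v3, v4), with out.j its own outer ports: {out.1, out.3, v3.2, v3.3, v4.1} {out.2} {v3.1} {v4.2} {v4.3}
composing beta on (v3, v4, v2), with out.j its own outer ports: {out.1} {out.2} {out.3, v3.2, v3.3, v4.1} {v2.1} {v2.2} {v2.3} {v3.1} {v4.2} {v4.3}
composing gamma on (v1, v3, v4, v2), with out.j its own outer ports: {out.1, v1.2, v1.3} {out.2} {out.3, v1.1} {v2.1} {v2.2} {v2.3} {v3.1} {v3.2, v3.3, v4.1} {v4.2} {v4.3}


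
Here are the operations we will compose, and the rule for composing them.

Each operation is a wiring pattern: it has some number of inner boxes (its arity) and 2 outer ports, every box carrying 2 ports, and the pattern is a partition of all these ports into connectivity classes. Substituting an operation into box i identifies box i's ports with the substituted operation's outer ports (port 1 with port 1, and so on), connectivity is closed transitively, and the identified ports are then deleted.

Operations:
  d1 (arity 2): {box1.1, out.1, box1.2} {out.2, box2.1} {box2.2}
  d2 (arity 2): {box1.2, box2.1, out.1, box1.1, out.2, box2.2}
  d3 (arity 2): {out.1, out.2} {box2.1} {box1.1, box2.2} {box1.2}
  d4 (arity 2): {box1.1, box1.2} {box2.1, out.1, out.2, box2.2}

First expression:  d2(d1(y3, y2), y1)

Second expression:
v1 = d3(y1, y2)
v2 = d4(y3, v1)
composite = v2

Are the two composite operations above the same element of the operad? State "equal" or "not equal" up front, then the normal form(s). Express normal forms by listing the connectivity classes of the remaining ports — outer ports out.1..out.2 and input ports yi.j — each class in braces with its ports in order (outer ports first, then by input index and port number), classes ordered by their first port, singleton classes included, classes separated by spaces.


not equal — first {out.1, out.2, y1.1, y1.2, y2.1, y3.1, y3.2} {y2.2}, second {out.1, out.2} {y1.1, y2.2} {y1.2} {y2.1} {y3.1, y3.2}

In normal form, the first expression is {out.1, out.2, y1.1, y1.2, y2.1, y3.1, y3.2} {y2.2}
In normal form, the second expression is {out.1, out.2} {y1.1, y2.2} {y1.2} {y2.1} {y3.1, y3.2}
Distinct normal forms: not equal.


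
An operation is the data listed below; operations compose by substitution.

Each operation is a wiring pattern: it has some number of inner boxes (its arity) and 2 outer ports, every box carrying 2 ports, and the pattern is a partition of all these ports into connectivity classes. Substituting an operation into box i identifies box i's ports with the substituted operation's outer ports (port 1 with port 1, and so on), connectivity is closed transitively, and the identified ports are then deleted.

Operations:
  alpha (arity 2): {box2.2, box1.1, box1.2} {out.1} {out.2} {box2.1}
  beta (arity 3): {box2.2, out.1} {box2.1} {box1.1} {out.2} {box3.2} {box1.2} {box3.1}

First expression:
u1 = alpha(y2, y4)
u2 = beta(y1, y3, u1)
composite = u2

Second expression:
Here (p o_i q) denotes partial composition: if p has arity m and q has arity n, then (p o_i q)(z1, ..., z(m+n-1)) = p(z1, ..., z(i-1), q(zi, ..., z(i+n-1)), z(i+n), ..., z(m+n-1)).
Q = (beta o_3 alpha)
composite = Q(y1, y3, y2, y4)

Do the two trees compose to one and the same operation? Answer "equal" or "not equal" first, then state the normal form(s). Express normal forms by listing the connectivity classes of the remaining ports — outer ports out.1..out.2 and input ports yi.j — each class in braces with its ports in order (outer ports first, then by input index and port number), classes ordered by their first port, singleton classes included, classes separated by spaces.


equal — both sides give {out.1, y3.2} {out.2} {y1.1} {y1.2} {y2.1, y2.2, y4.2} {y3.1} {y4.1}

The first composite normalizes to {out.1, y3.2} {out.2} {y1.1} {y1.2} {y2.1, y2.2, y4.2} {y3.1} {y4.1}
The second composite normalizes to {out.1, y3.2} {out.2} {y1.1} {y1.2} {y2.1, y2.2, y4.2} {y3.1} {y4.1}
The normal forms match — equal.


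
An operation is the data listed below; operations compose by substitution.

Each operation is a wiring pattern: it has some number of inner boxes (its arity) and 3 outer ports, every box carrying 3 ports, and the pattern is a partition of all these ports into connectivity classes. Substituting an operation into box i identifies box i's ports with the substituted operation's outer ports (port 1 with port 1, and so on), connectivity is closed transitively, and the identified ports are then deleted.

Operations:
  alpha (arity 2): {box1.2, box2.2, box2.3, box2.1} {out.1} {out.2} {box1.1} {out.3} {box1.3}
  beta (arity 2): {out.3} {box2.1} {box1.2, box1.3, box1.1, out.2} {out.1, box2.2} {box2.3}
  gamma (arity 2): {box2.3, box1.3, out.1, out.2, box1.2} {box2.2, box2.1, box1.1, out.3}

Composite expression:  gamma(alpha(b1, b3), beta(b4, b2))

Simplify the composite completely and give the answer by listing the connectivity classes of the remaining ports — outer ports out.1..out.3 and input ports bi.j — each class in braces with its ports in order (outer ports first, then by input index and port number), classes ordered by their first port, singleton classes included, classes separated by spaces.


{out.1, out.2} {out.3, b2.2, b4.1, b4.2, b4.3} {b1.1} {b1.2, b3.1, b3.2, b3.3} {b1.3} {b2.1} {b2.3}

Reachability decides: close wires over gamma-identified ports.
stage alpha: inputs (b1, b3), connectivity {out.1} {out.2} {out.3} {b1.1} {b1.2, b3.1, b3.2, b3.3} {b1.3}, out.j its boundary
stage beta: inputs (b4, b2), connectivity {out.1, b2.2} {out.2, b4.1, b4.2, b4.3} {out.3} {b2.1} {b2.3}, out.j its boundary
stage gamma: inputs (b1, b3, b4, b2), connectivity {out.1, out.2} {out.3, b2.2, b4.1, b4.2, b4.3} {b1.1} {b1.2, b3.1, b3.2, b3.3} {b1.3} {b2.1} {b2.3}, out.j its boundary


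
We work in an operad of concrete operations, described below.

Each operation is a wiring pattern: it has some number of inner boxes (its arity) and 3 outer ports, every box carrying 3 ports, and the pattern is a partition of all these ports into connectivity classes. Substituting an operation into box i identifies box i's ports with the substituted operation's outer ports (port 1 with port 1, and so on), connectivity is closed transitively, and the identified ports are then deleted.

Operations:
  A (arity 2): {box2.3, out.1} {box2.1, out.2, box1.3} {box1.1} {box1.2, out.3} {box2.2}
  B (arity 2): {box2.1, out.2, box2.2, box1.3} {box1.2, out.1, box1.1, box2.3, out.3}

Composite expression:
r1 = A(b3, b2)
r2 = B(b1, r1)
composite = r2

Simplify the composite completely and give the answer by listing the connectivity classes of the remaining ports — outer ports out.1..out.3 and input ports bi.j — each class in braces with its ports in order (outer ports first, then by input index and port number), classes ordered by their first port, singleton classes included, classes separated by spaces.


{out.1, out.3, b1.1, b1.2, b3.2} {out.2, b1.3, b2.1, b2.3, b3.3} {b2.2} {b3.1}

Reachability decides: close wires over B-identified ports.
stage A: inputs (b3, b2), connectivity {out.1, b2.3} {out.2, b2.1, b3.3} {out.3, b3.2} {b2.2} {b3.1}, out.j its boundary
stage B: inputs (b1, b3, b2), connectivity {out.1, out.3, b1.1, b1.2, b3.2} {out.2, b1.3, b2.1, b2.3, b3.3} {b2.2} {b3.1}, out.j its boundary


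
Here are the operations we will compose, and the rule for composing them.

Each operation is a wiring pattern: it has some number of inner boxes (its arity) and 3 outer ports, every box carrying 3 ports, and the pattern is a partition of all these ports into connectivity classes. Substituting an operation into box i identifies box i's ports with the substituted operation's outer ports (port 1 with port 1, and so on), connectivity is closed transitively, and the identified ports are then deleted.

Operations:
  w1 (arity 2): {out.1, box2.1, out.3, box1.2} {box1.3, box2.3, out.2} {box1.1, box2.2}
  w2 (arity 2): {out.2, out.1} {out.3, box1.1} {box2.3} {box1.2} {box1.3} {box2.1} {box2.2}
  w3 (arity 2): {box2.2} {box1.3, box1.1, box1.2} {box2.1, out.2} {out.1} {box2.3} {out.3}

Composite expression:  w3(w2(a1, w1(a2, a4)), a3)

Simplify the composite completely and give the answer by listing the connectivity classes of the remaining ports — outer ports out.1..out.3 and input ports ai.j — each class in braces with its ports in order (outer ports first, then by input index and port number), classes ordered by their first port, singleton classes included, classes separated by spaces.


{out.1} {out.2, a3.1} {out.3} {a1.1} {a1.2} {a1.3} {a2.1, a4.2} {a2.2, a4.1} {a2.3, a4.3} {a3.2} {a3.3}


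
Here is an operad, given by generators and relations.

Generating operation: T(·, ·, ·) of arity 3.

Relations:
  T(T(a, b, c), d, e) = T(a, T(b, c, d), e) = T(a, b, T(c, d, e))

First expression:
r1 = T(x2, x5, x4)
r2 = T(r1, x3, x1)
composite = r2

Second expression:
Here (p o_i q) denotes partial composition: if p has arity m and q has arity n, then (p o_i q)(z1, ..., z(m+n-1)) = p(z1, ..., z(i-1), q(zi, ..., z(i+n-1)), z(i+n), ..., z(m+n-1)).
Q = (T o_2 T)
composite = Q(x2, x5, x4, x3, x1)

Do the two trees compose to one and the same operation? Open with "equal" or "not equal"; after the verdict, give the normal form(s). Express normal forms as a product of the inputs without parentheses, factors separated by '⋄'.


equal; the common form is x2 ⋄ x5 ⋄ x4 ⋄ x3 ⋄ x1

In normal form, the first expression is x2 ⋄ x5 ⋄ x4 ⋄ x3 ⋄ x1
In normal form, the second expression is x2 ⋄ x5 ⋄ x4 ⋄ x3 ⋄ x1
Both agree, so they are equal.


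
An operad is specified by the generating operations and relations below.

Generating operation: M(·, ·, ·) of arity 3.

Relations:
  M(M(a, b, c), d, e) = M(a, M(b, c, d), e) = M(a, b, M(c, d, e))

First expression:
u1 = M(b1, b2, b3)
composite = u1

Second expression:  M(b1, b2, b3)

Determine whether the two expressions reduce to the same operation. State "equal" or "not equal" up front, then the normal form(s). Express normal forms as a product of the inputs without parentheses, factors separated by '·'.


equal: each reduces to b1 · b2 · b3

Normal form of the first expression: b1 · b2 · b3
Normal form of the second expression: b1 · b2 · b3
One common form — equal.


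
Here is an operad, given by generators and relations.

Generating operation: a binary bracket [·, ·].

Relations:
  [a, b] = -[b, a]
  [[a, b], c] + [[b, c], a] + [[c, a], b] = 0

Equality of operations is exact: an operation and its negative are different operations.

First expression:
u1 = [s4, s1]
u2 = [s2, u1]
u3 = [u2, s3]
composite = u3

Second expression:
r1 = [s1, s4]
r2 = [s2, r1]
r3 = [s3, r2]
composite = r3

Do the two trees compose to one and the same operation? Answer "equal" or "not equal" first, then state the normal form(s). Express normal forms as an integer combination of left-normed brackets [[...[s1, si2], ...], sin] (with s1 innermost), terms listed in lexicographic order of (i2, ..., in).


equal — both sides give [[[s1, s4], s2], s3]

The first composite normalizes to [[[s1, s4], s2], s3]
The second composite normalizes to [[[s1, s4], s2], s3]
Identical normal forms: equal.


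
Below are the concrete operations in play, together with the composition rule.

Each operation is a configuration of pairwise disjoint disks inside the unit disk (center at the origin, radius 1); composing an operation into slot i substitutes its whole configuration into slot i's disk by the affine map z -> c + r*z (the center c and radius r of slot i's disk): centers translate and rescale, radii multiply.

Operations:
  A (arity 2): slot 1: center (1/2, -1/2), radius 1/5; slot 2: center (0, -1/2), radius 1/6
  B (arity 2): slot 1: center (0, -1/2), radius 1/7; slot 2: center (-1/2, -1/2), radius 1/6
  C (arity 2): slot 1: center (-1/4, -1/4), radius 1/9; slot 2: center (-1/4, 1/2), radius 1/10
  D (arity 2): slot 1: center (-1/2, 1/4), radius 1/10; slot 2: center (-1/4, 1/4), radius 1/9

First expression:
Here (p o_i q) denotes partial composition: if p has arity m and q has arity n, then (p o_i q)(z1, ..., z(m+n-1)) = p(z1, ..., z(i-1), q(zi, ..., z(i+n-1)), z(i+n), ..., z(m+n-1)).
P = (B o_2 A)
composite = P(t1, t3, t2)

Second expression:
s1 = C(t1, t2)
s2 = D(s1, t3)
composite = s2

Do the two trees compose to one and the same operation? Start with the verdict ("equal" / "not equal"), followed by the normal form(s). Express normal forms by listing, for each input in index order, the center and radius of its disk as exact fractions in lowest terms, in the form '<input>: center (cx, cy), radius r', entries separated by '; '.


not equal; first: t1: center (0, -1/2), radius 1/7; t2: center (-1/2, -7/12), radius 1/36; t3: center (-5/12, -7/12), radius 1/30; second: t1: center (-21/40, 9/40), radius 1/90; t2: center (-21/40, 3/10), radius 1/100; t3: center (-1/4, 1/4), radius 1/9

The first composite normalizes to t1: center (0, -1/2), radius 1/7; t2: center (-1/2, -7/12), radius 1/36; t3: center (-5/12, -7/12), radius 1/30
The second composite normalizes to t1: center (-21/40, 9/40), radius 1/90; t2: center (-21/40, 3/10), radius 1/100; t3: center (-1/4, 1/4), radius 1/9
They disagree, so not equal.


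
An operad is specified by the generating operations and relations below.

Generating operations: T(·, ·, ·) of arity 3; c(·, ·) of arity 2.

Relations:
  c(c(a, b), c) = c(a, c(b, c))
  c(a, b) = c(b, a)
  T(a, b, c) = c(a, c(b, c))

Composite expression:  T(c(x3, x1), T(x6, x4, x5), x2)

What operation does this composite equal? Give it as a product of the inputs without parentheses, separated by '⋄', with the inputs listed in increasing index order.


Any arrangement under T is one operation, so sort the x-inputs.
c(x3, x1) spells out as x3 ⋄ x1
T(x6, x4, x5) spells out as x6 ⋄ x4 ⋄ x5
T(c(x3, x1), T(x6, x4, x5), x2) spells out as x3 ⋄ x1 ⋄ x6 ⋄ x4 ⋄ x5 ⋄ x2
commutativity sorts the factors: x1 ⋄ x2 ⋄ x3 ⋄ x4 ⋄ x5 ⋄ x6

x1 ⋄ x2 ⋄ x3 ⋄ x4 ⋄ x5 ⋄ x6


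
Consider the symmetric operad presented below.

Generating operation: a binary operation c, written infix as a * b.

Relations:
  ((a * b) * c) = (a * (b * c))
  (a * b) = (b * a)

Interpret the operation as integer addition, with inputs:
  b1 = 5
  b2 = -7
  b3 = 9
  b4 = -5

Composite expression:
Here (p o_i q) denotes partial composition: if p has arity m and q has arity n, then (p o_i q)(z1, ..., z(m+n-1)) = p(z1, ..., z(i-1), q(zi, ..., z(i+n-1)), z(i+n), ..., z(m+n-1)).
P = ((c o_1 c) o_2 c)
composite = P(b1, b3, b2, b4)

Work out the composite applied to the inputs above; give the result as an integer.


(b3 * b2) = 2
(b1 * (b3 * b2)) = 7
((b1 * (b3 * b2)) * b4) = 2

2


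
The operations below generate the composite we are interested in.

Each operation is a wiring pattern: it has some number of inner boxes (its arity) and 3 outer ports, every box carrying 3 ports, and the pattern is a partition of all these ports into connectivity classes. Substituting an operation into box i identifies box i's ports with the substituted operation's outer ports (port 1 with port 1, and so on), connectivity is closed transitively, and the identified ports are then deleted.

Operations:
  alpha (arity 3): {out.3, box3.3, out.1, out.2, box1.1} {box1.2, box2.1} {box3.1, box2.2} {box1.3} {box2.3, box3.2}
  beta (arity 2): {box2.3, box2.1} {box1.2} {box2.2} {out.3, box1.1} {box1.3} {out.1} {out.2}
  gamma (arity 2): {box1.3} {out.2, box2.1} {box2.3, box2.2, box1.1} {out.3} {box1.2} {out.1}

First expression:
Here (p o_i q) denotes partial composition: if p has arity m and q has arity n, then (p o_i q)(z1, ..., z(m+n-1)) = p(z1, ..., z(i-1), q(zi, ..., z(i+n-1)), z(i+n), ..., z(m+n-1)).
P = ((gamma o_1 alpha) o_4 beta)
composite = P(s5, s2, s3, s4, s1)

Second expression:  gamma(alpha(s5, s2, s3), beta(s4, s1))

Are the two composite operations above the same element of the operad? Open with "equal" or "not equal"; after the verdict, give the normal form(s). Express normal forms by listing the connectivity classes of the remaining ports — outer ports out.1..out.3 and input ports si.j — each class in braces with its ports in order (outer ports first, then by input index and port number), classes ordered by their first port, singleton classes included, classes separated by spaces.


In normal form, the first expression is {out.1} {out.2} {out.3} {s1.1, s1.3} {s1.2} {s2.1, s5.2} {s2.2, s3.1} {s2.3, s3.2} {s3.3, s4.1, s5.1} {s4.2} {s4.3} {s5.3}
In normal form, the second expression is {out.1} {out.2} {out.3} {s1.1, s1.3} {s1.2} {s2.1, s5.2} {s2.2, s3.1} {s2.3, s3.2} {s3.3, s4.1, s5.1} {s4.2} {s4.3} {s5.3}
Both agree, so they are equal.

equal: each reduces to {out.1} {out.2} {out.3} {s1.1, s1.3} {s1.2} {s2.1, s5.2} {s2.2, s3.1} {s2.3, s3.2} {s3.3, s4.1, s5.1} {s4.2} {s4.3} {s5.3}


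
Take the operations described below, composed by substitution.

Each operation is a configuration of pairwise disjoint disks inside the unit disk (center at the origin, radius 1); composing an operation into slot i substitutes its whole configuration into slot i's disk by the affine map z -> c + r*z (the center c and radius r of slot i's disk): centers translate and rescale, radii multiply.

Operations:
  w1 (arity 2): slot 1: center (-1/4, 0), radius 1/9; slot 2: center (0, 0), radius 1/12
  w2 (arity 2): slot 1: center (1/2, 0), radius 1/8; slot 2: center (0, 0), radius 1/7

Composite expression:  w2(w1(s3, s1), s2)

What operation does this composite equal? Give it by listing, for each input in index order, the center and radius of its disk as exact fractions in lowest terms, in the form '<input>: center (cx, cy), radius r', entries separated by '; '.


s1: center (1/2, 0), radius 1/96; s2: center (0, 0), radius 1/7; s3: center (15/32, 0), radius 1/72


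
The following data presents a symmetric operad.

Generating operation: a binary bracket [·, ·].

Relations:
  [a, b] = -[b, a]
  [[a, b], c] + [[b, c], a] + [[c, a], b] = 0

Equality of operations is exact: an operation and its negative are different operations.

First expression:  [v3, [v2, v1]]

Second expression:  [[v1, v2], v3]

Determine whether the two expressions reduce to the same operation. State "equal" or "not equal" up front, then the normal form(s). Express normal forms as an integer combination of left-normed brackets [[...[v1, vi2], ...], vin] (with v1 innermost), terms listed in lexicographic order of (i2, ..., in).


The first expression reduces to [[v1, v2], v3]
The second expression reduces to [[v1, v2], v3]
The normal forms match — equal.

equal: each reduces to [[v1, v2], v3]


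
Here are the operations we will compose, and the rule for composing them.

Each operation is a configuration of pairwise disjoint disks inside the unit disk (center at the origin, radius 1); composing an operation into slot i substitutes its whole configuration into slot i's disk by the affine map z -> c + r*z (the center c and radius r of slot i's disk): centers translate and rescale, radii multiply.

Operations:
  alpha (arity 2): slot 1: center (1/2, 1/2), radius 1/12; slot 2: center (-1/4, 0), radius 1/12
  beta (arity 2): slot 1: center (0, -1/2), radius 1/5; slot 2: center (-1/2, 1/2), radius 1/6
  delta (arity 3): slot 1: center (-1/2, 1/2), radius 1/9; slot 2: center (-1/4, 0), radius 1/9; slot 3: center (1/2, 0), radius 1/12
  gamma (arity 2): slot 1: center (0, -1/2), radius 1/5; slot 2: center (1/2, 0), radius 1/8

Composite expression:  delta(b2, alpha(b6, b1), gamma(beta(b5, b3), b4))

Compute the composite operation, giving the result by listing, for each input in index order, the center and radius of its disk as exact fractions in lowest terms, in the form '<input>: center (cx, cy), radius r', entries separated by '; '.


b1: center (-5/18, 0), radius 1/108; b2: center (-1/2, 1/2), radius 1/9; b3: center (59/120, -1/30), radius 1/360; b4: center (13/24, 0), radius 1/96; b5: center (1/2, -1/20), radius 1/300; b6: center (-7/36, 1/18), radius 1/108

Only the slot chain above each b matters under delta; compose those maps.
b2: after 1 affine step, its disk has center (-1/2, 1/2), radius 1/9
b6: after 2 affine steps, its disk has center (-7/36, 1/18), radius 1/108
b1: after 2 affine steps, its disk has center (-5/18, 0), radius 1/108
b5: after 3 affine steps, its disk has center (1/2, -1/20), radius 1/300
b3: after 3 affine steps, its disk has center (59/120, -1/30), radius 1/360
b4: after 2 affine steps, its disk has center (13/24, 0), radius 1/96


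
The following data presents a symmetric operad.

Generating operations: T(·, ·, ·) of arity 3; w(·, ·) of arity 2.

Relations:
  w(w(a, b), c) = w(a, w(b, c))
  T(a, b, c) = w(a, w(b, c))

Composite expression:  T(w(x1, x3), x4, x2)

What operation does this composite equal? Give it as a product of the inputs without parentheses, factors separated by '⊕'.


Under associativity of T, the answer is the x's in reading order.
w(x1, x3) unparenthesizes to x1 ⊕ x3
T(w(x1, x3), x4, x2) unparenthesizes to x1 ⊕ x3 ⊕ x4 ⊕ x2

x1 ⊕ x3 ⊕ x4 ⊕ x2


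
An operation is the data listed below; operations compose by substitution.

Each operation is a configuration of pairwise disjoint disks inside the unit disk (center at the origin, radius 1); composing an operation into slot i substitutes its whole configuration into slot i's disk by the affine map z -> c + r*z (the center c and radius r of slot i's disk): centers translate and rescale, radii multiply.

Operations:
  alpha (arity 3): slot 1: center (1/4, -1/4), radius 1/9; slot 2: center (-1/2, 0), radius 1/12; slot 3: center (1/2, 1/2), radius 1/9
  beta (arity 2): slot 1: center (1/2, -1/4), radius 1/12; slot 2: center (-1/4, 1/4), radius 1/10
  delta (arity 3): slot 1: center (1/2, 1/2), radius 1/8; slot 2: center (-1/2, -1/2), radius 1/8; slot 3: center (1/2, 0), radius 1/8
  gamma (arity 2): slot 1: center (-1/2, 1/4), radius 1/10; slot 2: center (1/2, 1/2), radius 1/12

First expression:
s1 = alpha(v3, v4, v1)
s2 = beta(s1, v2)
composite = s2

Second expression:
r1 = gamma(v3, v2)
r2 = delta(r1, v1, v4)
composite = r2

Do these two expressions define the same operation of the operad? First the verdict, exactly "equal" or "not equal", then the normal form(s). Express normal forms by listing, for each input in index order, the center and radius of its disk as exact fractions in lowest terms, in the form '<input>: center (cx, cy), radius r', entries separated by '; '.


not equal; first: v1: center (13/24, -5/24), radius 1/108; v2: center (-1/4, 1/4), radius 1/10; v3: center (25/48, -13/48), radius 1/108; v4: center (11/24, -1/4), radius 1/144; second: v1: center (-1/2, -1/2), radius 1/8; v2: center (9/16, 9/16), radius 1/96; v3: center (7/16, 17/32), radius 1/80; v4: center (1/2, 0), radius 1/8


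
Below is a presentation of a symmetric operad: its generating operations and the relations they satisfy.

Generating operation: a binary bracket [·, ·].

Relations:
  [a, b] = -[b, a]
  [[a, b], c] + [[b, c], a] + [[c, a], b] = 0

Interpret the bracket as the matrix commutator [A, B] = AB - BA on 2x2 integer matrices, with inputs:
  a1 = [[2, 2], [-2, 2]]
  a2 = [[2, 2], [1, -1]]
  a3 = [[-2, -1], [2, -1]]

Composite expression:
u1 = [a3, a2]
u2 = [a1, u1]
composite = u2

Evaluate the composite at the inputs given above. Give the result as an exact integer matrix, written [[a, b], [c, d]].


[[16, 20], [20, -16]]

[a3, a2] = [[-5, 1], [7, 5]]
[a1, [a3, a2]] = [[16, 20], [20, -16]]
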